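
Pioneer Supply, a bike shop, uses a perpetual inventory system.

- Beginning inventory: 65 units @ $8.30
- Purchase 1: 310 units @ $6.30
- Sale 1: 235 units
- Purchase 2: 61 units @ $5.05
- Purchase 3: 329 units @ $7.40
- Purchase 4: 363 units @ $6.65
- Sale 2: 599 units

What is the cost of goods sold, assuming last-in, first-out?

COGS = $5,640.85

Sale 1 (235) [LIFO — newest first]: 235 @ $6.30 = $1,480.50
Sale 2 (599) [LIFO — newest first]: 363 @ $6.65 + 236 @ $7.40 = $4,160.35
Total COGS = $1,480.50 + $4,160.35 = $5,640.85
Ending inventory: 65 @ $8.30 + 75 @ $6.30 + 61 @ $5.05 + 93 @ $7.40 = $2,008.25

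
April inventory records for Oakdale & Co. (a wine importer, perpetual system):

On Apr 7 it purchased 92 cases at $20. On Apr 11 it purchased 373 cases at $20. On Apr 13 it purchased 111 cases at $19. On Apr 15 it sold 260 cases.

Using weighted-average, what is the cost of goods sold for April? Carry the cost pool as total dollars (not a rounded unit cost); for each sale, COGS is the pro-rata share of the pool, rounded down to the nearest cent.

After Apr 7: 92 on hand, pool $1,840.00 (≈ $20.0000 each)
After Apr 11: 465 on hand, pool $9,300.00 (≈ $20.0000 each)
After Apr 13: 576 on hand, pool $11,409.00 (≈ $19.8073 each)
Apr 15, sell 260: 260/576 × $11,409.00 → $5,149.89
Ending inventory (cost pool remaining) = $6,259.11
Check: goods available $11,409.00 = COGS $5,149.89 + ending $6,259.11

COGS = $5,149.89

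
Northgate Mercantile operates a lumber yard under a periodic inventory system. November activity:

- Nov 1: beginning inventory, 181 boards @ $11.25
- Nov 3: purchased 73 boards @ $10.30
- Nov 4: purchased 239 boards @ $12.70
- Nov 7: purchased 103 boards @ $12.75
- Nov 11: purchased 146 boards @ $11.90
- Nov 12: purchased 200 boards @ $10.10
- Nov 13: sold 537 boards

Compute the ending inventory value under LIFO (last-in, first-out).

Nov 13, 537 sold [LIFO — newest first]: 200 @ $10.10 + 146 @ $11.90 + 103 @ $12.75 + 88 @ $12.70 = $6,188.25
Ending inventory: 181 @ $11.25 + 73 @ $10.30 + 151 @ $12.70 = $4,705.85

Ending inventory = $4,705.85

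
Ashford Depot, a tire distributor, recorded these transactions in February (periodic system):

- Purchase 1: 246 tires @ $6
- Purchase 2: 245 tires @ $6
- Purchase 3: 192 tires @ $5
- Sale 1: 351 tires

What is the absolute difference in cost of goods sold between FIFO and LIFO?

FIFO COGS: 246 @ $6 + 105 @ $6 = $2,106
LIFO COGS: 192 @ $5 + 159 @ $6 = $1,914
Difference = |$2,106 − $1,914| = $192

$192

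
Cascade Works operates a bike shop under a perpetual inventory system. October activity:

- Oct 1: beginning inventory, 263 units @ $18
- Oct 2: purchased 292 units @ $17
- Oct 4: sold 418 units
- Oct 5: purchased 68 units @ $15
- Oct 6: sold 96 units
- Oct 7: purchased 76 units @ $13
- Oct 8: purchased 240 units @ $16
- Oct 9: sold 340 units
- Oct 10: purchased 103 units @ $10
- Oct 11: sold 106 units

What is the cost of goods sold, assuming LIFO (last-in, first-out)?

Oct 4, 418 sold [LIFO — newest first]: 292 @ $17 + 126 @ $18 = $7,232
Oct 6, 96 sold [LIFO — newest first]: 68 @ $15 + 28 @ $18 = $1,524
Oct 9, 340 sold [LIFO — newest first]: 240 @ $16 + 76 @ $13 + 24 @ $18 = $5,260
Oct 11, 106 sold [LIFO — newest first]: 103 @ $10 + 3 @ $18 = $1,084
Total COGS = $7,232 + $1,524 + $5,260 + $1,084 = $15,100
Ending inventory: 82 @ $18 = $1,476
Check: goods available $16,576 = COGS $15,100 + ending $1,476

COGS = $15,100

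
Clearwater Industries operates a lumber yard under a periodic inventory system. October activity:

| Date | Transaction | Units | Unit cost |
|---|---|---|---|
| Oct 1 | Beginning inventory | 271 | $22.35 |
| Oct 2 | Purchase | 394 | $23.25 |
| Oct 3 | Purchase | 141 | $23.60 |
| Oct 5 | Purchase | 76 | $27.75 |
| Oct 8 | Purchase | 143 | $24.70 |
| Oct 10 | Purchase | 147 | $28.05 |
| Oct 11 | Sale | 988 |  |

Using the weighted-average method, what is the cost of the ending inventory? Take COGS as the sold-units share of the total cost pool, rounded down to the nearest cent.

Ending inventory = $4,444.48

Oct 11, sell 988: 988/1172 × $28,309.40 → $23,864.92
Ending inventory (cost pool remaining) = $4,444.48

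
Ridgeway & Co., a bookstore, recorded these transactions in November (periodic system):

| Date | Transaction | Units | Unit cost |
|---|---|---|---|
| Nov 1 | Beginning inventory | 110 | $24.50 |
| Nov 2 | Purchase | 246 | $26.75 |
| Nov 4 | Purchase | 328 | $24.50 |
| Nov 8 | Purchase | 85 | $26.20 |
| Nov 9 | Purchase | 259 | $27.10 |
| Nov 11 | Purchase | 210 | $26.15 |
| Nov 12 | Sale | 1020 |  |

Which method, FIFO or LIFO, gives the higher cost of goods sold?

LIFO

FIFO COGS: 110 @ $24.50 + 246 @ $26.75 + 328 @ $24.50 + 85 @ $26.20 + 251 @ $27.10 = $26,340.60
LIFO COGS: 210 @ $26.15 + 259 @ $27.10 + 85 @ $26.20 + 328 @ $24.50 + 138 @ $26.75 = $26,464.90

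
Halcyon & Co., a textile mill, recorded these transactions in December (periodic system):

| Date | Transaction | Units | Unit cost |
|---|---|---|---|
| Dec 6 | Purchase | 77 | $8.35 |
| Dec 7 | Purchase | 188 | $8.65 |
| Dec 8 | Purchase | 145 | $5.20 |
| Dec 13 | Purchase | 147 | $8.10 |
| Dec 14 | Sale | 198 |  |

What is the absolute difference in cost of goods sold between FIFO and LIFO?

FIFO COGS: 77 @ $8.35 + 121 @ $8.65 = $1,689.60
LIFO COGS: 147 @ $8.10 + 51 @ $5.20 = $1,455.90
Difference = |$1,689.60 − $1,455.90| = $233.70

$233.70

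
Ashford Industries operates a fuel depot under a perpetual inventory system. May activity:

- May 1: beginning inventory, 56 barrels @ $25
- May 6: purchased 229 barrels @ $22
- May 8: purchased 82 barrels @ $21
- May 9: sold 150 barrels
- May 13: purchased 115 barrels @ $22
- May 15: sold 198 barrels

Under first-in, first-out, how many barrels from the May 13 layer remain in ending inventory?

115

May 9, 150 sold [FIFO — oldest first]: 56 @ $25 + 94 @ $22 = $3,468
May 15, 198 sold [FIFO — oldest first]: 135 @ $22 + 63 @ $21 = $4,293
Total COGS = $3,468 + $4,293 = $7,761
Ending inventory: 19 @ $21 + 115 @ $22 = $2,929
Check: goods available $10,690 = COGS $7,761 + ending $2,929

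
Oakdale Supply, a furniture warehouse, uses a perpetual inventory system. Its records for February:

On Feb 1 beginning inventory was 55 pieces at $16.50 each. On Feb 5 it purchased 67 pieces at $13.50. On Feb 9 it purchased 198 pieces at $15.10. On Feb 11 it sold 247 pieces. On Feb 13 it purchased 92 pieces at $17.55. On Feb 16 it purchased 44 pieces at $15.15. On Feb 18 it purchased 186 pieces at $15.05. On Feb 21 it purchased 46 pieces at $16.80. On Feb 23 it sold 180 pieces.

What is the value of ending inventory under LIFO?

Ending inventory = $4,214.30

Feb 11, 247 sold [LIFO — newest first]: 198 @ $15.10 + 49 @ $13.50 = $3,651.30
Feb 23, 180 sold [LIFO — newest first]: 46 @ $16.80 + 134 @ $15.05 = $2,789.50
Total COGS = $3,651.30 + $2,789.50 = $6,440.80
Ending inventory: 55 @ $16.50 + 18 @ $13.50 + 92 @ $17.55 + 44 @ $15.15 + 52 @ $15.05 = $4,214.30
Check: goods available $10,655.10 = COGS $6,440.80 + ending $4,214.30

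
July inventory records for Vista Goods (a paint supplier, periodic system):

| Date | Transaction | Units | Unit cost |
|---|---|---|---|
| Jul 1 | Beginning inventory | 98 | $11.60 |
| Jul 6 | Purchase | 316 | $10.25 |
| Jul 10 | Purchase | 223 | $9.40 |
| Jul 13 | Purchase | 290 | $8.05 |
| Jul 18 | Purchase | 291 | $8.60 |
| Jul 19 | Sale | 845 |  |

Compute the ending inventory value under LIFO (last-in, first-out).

Jul 19, 845 sold [LIFO — newest first]: 291 @ $8.60 + 290 @ $8.05 + 223 @ $9.40 + 41 @ $10.25 = $7,353.55
Ending inventory: 98 @ $11.60 + 275 @ $10.25 = $3,955.55
Check: goods available $11,309.10 = COGS $7,353.55 + ending $3,955.55

Ending inventory = $3,955.55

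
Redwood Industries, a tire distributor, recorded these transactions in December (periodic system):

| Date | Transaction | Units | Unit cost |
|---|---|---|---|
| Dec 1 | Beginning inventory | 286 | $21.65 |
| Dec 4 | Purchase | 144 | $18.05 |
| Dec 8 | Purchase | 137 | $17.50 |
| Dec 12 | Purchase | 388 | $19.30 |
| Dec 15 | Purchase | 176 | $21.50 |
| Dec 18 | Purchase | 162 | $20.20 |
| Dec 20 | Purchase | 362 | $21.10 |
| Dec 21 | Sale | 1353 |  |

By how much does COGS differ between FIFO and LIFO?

$108.50

FIFO COGS: 286 @ $21.65 + 144 @ $18.05 + 137 @ $17.50 + 388 @ $19.30 + 176 @ $21.50 + 162 @ $20.20 + 60 @ $21.10 = $26,999.40
LIFO COGS: 362 @ $21.10 + 162 @ $20.20 + 176 @ $21.50 + 388 @ $19.30 + 137 @ $17.50 + 128 @ $18.05 = $26,890.90
Difference = |$26,999.40 − $26,890.90| = $108.50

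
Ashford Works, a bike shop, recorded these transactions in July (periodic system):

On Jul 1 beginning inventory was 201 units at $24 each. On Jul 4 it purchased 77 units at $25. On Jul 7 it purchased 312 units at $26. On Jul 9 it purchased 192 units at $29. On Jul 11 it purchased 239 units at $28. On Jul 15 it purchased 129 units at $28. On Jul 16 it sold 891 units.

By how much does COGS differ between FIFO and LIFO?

$978

FIFO COGS: 201 @ $24 + 77 @ $25 + 312 @ $26 + 192 @ $29 + 109 @ $28 = $23,481
LIFO COGS: 129 @ $28 + 239 @ $28 + 192 @ $29 + 312 @ $26 + 19 @ $25 = $24,459
Difference = |$23,481 − $24,459| = $978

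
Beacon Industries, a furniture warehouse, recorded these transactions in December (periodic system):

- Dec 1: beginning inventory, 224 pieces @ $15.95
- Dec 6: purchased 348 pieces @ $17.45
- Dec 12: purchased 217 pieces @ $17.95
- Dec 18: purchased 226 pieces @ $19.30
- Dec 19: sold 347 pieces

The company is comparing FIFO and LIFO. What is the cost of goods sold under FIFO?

FIFO COGS: 224 @ $15.95 + 123 @ $17.45 = $5,719.15
LIFO COGS: 226 @ $19.30 + 121 @ $17.95 = $6,533.75

COGS = $5,719.15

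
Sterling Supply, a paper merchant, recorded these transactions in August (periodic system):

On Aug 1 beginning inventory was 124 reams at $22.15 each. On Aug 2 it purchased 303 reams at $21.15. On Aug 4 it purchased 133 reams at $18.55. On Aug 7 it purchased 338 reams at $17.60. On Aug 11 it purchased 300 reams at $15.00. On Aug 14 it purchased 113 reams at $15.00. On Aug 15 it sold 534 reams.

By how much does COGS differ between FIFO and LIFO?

$2,815.30

FIFO COGS: 124 @ $22.15 + 303 @ $21.15 + 107 @ $18.55 = $11,139.90
LIFO COGS: 113 @ $15.00 + 300 @ $15.00 + 121 @ $17.60 = $8,324.60
Difference = |$11,139.90 − $8,324.60| = $2,815.30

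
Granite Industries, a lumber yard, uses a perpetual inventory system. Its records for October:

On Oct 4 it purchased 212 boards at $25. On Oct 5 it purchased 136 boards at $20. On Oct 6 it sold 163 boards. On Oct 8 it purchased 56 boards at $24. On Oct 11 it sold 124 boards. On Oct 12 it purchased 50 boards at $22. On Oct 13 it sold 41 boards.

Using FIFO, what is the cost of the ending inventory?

Ending inventory = $2,844

Oct 6, 163 sold [FIFO — oldest first]: 163 @ $25 = $4,075
Oct 11, 124 sold [FIFO — oldest first]: 49 @ $25 + 75 @ $20 = $2,725
Oct 13, 41 sold [FIFO — oldest first]: 41 @ $20 = $820
Total COGS = $4,075 + $2,725 + $820 = $7,620
Ending inventory: 20 @ $20 + 56 @ $24 + 50 @ $22 = $2,844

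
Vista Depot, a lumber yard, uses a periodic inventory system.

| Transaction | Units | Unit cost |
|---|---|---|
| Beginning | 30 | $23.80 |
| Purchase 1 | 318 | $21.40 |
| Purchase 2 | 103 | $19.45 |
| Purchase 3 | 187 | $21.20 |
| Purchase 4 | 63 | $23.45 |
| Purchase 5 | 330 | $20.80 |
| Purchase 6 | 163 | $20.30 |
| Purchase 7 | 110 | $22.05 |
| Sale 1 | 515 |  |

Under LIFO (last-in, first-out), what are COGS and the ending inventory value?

COGS = $10,768.00; ending inventory = $16,794.70

Sale 1 (515) [LIFO — newest first]: 110 @ $22.05 + 163 @ $20.30 + 242 @ $20.80 = $10,768.00
Ending inventory: 30 @ $23.80 + 318 @ $21.40 + 103 @ $19.45 + 187 @ $21.20 + 63 @ $23.45 + 88 @ $20.80 = $16,794.70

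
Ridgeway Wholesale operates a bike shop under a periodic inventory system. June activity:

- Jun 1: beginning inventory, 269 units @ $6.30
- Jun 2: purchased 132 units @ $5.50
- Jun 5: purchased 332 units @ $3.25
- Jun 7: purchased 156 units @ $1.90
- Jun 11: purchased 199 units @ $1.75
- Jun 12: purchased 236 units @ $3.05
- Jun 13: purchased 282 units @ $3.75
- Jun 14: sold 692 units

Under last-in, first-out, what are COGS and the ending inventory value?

Jun 14, 692 sold [LIFO — newest first]: 282 @ $3.75 + 236 @ $3.05 + 174 @ $1.75 = $2,081.80
Ending inventory: 269 @ $6.30 + 132 @ $5.50 + 332 @ $3.25 + 156 @ $1.90 + 25 @ $1.75 = $3,839.85

COGS = $2,081.80; ending inventory = $3,839.85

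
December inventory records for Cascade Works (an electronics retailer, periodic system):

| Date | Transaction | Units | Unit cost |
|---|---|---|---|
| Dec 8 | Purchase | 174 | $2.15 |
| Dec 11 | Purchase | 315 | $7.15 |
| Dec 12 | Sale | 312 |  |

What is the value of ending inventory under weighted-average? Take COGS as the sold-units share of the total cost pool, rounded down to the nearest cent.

Ending inventory = $950.65

Dec 12, sell 312: 312/489 × $2,626.35 → $1,675.70
Ending inventory (cost pool remaining) = $950.65
Check: goods available $2,626.35 = COGS $1,675.70 + ending $950.65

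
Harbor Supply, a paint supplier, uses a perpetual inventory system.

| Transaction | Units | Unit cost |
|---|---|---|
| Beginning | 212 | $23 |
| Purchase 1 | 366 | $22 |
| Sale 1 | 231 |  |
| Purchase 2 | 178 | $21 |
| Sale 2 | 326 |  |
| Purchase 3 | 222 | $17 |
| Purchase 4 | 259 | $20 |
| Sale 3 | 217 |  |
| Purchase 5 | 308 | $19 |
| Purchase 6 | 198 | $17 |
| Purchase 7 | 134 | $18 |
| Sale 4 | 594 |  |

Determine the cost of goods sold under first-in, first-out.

COGS = $28,109

Sale 1 (231) [FIFO — oldest first]: 212 @ $23 + 19 @ $22 = $5,294
Sale 2 (326) [FIFO — oldest first]: 326 @ $22 = $7,172
Sale 3 (217) [FIFO — oldest first]: 21 @ $22 + 178 @ $21 + 18 @ $17 = $4,506
Sale 4 (594) [FIFO — oldest first]: 204 @ $17 + 259 @ $20 + 131 @ $19 = $11,137
Total COGS = $5,294 + $7,172 + $4,506 + $11,137 = $28,109
Ending inventory: 177 @ $19 + 198 @ $17 + 134 @ $18 = $9,141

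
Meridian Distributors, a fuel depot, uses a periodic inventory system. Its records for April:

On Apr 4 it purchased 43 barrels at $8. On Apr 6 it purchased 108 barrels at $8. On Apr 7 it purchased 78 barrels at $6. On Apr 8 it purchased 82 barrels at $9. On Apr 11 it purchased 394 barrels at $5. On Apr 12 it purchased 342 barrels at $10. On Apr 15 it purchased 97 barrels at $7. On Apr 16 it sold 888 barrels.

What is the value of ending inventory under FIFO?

Apr 16, 888 sold [FIFO — oldest first]: 43 @ $8 + 108 @ $8 + 78 @ $6 + 82 @ $9 + 394 @ $5 + 183 @ $10 = $6,214
Ending inventory: 159 @ $10 + 97 @ $7 = $2,269
Check: goods available $8,483 = COGS $6,214 + ending $2,269

Ending inventory = $2,269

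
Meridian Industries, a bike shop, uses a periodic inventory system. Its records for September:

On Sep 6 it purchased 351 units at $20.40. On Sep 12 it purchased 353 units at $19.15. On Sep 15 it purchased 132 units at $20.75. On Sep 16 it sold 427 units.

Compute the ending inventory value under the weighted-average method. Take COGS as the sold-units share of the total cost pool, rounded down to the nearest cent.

Sep 16, sell 427: 427/836 × $16,659.35 → $8,509.02
Ending inventory (cost pool remaining) = $8,150.33
Check: goods available $16,659.35 = COGS $8,509.02 + ending $8,150.33

Ending inventory = $8,150.33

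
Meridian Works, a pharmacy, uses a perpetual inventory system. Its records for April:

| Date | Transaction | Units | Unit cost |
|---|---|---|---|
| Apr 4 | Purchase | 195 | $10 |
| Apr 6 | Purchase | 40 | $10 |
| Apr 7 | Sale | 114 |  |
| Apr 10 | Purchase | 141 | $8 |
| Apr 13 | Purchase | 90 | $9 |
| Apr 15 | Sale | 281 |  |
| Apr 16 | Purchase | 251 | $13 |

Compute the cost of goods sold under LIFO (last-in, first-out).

COGS = $3,578

Apr 7, 114 sold [LIFO — newest first]: 40 @ $10 + 74 @ $10 = $1,140
Apr 15, 281 sold [LIFO — newest first]: 90 @ $9 + 141 @ $8 + 50 @ $10 = $2,438
Total COGS = $1,140 + $2,438 = $3,578
Ending inventory: 71 @ $10 + 251 @ $13 = $3,973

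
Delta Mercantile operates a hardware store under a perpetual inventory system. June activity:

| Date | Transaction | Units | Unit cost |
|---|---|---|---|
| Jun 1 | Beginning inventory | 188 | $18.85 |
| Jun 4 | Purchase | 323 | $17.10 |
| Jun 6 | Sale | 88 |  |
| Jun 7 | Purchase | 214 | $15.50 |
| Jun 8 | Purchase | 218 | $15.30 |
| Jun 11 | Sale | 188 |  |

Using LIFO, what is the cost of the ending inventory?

Ending inventory = $11,338.30

Jun 6, 88 sold [LIFO — newest first]: 88 @ $17.10 = $1,504.80
Jun 11, 188 sold [LIFO — newest first]: 188 @ $15.30 = $2,876.40
Total COGS = $1,504.80 + $2,876.40 = $4,381.20
Ending inventory: 188 @ $18.85 + 235 @ $17.10 + 214 @ $15.50 + 30 @ $15.30 = $11,338.30
Check: goods available $15,719.50 = COGS $4,381.20 + ending $11,338.30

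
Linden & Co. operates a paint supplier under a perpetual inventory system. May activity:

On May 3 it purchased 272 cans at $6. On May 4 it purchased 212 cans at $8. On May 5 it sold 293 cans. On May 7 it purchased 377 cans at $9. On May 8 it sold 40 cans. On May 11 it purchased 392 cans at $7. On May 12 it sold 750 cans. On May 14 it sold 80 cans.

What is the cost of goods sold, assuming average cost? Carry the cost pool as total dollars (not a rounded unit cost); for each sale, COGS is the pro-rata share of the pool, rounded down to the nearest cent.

COGS = $8,768.58

After May 3: 272 on hand, pool $1,632.00 (≈ $6.0000 each)
After May 4: 484 on hand, pool $3,328.00 (≈ $6.8760 each)
May 5, sell 293: 293/484 × $3,328.00 → $2,014.67
After May 7: 568 on hand, pool $4,706.33 (≈ $8.2858 each)
May 8, sell 40: 40/568 × $4,706.33 → $331.43
After May 11: 920 on hand, pool $7,118.90 (≈ $7.7379 each)
May 12, sell 750: 750/920 × $7,118.90 → $5,803.45
May 14, sell 80: 80/170 × $1,315.45 → $619.03
Total COGS = $2,014.67 + $331.43 + $5,803.45 + $619.03 = $8,768.58
Ending inventory (cost pool remaining) = $696.42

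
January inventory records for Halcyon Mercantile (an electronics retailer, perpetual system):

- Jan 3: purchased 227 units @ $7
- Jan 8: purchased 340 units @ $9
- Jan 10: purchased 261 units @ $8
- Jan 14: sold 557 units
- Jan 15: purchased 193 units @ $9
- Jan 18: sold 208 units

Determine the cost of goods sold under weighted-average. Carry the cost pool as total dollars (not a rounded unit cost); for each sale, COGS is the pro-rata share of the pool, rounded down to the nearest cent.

COGS = $6,299.10

After Jan 3: 227 on hand, pool $1,589.00 (≈ $7.0000 each)
After Jan 8: 567 on hand, pool $4,649.00 (≈ $8.1993 each)
After Jan 10: 828 on hand, pool $6,737.00 (≈ $8.1365 each)
Jan 14, sell 557: 557/828 × $6,737.00 → $4,532.01
After Jan 15: 464 on hand, pool $3,941.99 (≈ $8.4957 each)
Jan 18, sell 208: 208/464 × $3,941.99 → $1,767.09
Total COGS = $4,532.01 + $1,767.09 = $6,299.10
Ending inventory (cost pool remaining) = $2,174.90
Check: goods available $8,474.00 = COGS $6,299.10 + ending $2,174.90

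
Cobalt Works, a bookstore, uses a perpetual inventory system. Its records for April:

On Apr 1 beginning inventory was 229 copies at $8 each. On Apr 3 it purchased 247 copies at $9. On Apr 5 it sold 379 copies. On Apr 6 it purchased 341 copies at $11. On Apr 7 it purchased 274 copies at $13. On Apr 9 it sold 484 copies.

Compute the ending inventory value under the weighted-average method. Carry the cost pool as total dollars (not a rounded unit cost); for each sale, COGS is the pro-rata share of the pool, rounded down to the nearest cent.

After Apr 1: 229 on hand, pool $1,832.00 (≈ $8.0000 each)
After Apr 3: 476 on hand, pool $4,055.00 (≈ $8.5189 each)
Apr 5, sell 379: 379/476 × $4,055.00 → $3,228.66
After Apr 6: 438 on hand, pool $4,577.34 (≈ $10.4505 each)
After Apr 7: 712 on hand, pool $8,139.34 (≈ $11.4317 each)
Apr 9, sell 484: 484/712 × $8,139.34 → $5,532.92
Total COGS = $3,228.66 + $5,532.92 = $8,761.58
Ending inventory (cost pool remaining) = $2,606.42

Ending inventory = $2,606.42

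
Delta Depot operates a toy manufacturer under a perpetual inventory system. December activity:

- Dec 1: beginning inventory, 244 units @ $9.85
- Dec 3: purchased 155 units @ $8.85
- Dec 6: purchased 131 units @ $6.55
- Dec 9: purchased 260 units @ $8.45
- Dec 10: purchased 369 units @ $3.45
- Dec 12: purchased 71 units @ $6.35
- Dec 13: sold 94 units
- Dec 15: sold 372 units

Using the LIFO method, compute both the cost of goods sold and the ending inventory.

Dec 13, 94 sold [LIFO — newest first]: 71 @ $6.35 + 23 @ $3.45 = $530.20
Dec 15, 372 sold [LIFO — newest first]: 346 @ $3.45 + 26 @ $8.45 = $1,413.40
Total COGS = $530.20 + $1,413.40 = $1,943.60
Ending inventory: 244 @ $9.85 + 155 @ $8.85 + 131 @ $6.55 + 234 @ $8.45 = $6,610.50

COGS = $1,943.60; ending inventory = $6,610.50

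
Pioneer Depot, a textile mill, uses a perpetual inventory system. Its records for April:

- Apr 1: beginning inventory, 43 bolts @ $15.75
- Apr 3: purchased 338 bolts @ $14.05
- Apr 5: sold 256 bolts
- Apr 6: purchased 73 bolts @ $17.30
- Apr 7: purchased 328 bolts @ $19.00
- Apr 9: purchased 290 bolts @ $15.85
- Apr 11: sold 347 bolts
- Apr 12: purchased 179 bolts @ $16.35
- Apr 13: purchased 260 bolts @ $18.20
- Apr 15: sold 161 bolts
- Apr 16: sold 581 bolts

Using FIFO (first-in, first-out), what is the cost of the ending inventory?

Ending inventory = $3,021.20

Apr 5, 256 sold [FIFO — oldest first]: 43 @ $15.75 + 213 @ $14.05 = $3,669.90
Apr 11, 347 sold [FIFO — oldest first]: 125 @ $14.05 + 73 @ $17.30 + 149 @ $19.00 = $5,850.15
Apr 15, 161 sold [FIFO — oldest first]: 161 @ $19.00 = $3,059.00
Apr 16, 581 sold [FIFO — oldest first]: 18 @ $19.00 + 290 @ $15.85 + 179 @ $16.35 + 94 @ $18.20 = $9,575.95
Total COGS = $3,669.90 + $5,850.15 + $3,059.00 + $9,575.95 = $22,155.00
Ending inventory: 166 @ $18.20 = $3,021.20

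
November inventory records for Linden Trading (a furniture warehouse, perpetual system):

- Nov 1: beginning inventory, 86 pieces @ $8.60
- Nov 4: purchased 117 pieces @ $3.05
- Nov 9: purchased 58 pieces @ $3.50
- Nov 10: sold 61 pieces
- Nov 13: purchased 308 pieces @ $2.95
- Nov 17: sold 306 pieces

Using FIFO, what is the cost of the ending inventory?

Nov 10, 61 sold [FIFO — oldest first]: 61 @ $8.60 = $524.60
Nov 17, 306 sold [FIFO — oldest first]: 25 @ $8.60 + 117 @ $3.05 + 58 @ $3.50 + 106 @ $2.95 = $1,087.55
Total COGS = $524.60 + $1,087.55 = $1,612.15
Ending inventory: 202 @ $2.95 = $595.90

Ending inventory = $595.90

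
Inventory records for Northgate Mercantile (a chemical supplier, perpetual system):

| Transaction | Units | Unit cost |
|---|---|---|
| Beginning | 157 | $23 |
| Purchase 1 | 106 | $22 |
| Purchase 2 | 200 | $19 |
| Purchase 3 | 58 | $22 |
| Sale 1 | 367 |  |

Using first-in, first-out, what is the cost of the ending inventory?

Sale 1 (367) [FIFO — oldest first]: 157 @ $23 + 106 @ $22 + 104 @ $19 = $7,919
Ending inventory: 96 @ $19 + 58 @ $22 = $3,100

Ending inventory = $3,100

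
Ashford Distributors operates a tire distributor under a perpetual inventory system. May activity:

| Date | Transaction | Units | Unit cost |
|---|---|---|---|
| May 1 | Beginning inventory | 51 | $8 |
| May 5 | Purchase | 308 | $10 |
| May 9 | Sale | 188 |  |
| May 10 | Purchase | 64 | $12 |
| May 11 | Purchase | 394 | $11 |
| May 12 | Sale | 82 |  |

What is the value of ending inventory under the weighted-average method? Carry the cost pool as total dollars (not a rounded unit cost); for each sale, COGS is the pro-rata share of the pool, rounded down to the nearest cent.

Ending inventory = $5,881.71

After May 1: 51 on hand, pool $408.00 (≈ $8.0000 each)
After May 5: 359 on hand, pool $3,488.00 (≈ $9.7159 each)
May 9, sell 188: 188/359 × $3,488.00 → $1,826.58
After May 10: 235 on hand, pool $2,429.42 (≈ $10.3380 each)
After May 11: 629 on hand, pool $6,763.42 (≈ $10.7527 each)
May 12, sell 82: 82/629 × $6,763.42 → $881.71
Total COGS = $1,826.58 + $881.71 = $2,708.29
Ending inventory (cost pool remaining) = $5,881.71
Check: goods available $8,590.00 = COGS $2,708.29 + ending $5,881.71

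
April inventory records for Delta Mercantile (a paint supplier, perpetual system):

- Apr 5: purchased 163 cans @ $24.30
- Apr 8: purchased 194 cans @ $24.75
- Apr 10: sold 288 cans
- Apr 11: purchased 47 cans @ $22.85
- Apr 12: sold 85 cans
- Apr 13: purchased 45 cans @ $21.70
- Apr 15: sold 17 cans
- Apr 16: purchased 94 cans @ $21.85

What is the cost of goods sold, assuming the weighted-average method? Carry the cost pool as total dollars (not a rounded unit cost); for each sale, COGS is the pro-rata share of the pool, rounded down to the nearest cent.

COGS = $9,480.61

After Apr 5: 163 on hand, pool $3,960.90 (≈ $24.3000 each)
After Apr 8: 357 on hand, pool $8,762.40 (≈ $24.5445 each)
Apr 10, sell 288: 288/357 × $8,762.40 → $7,068.82
After Apr 11: 116 on hand, pool $2,767.53 (≈ $23.8580 each)
Apr 12, sell 85: 85/116 × $2,767.53 → $2,027.93
After Apr 13: 76 on hand, pool $1,716.10 (≈ $22.5803 each)
Apr 15, sell 17: 17/76 × $1,716.10 → $383.86
After Apr 16: 153 on hand, pool $3,386.14 (≈ $22.1316 each)
Total COGS = $7,068.82 + $2,027.93 + $383.86 = $9,480.61
Ending inventory (cost pool remaining) = $3,386.14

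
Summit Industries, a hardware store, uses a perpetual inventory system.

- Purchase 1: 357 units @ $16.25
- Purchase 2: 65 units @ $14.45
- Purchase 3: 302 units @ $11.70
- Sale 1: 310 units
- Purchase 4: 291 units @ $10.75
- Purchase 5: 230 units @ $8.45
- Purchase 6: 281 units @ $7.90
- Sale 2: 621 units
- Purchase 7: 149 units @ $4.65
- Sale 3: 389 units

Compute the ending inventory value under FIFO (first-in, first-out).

Ending inventory = $2,320.25

Sale 1 (310) [FIFO — oldest first]: 310 @ $16.25 = $5,037.50
Sale 2 (621) [FIFO — oldest first]: 47 @ $16.25 + 65 @ $14.45 + 302 @ $11.70 + 207 @ $10.75 = $7,461.65
Sale 3 (389) [FIFO — oldest first]: 84 @ $10.75 + 230 @ $8.45 + 75 @ $7.90 = $3,439.00
Total COGS = $5,037.50 + $7,461.65 + $3,439.00 = $15,938.15
Ending inventory: 206 @ $7.90 + 149 @ $4.65 = $2,320.25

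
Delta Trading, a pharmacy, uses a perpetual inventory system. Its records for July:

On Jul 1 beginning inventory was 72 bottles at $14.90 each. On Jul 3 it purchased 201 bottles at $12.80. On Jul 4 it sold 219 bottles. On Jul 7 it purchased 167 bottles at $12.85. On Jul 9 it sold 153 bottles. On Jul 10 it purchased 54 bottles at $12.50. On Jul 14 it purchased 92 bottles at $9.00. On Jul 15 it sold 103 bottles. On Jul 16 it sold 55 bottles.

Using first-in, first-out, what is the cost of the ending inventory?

Ending inventory = $504.00

Jul 4, 219 sold [FIFO — oldest first]: 72 @ $14.90 + 147 @ $12.80 = $2,954.40
Jul 9, 153 sold [FIFO — oldest first]: 54 @ $12.80 + 99 @ $12.85 = $1,963.35
Jul 15, 103 sold [FIFO — oldest first]: 68 @ $12.85 + 35 @ $12.50 = $1,311.30
Jul 16, 55 sold [FIFO — oldest first]: 19 @ $12.50 + 36 @ $9.00 = $561.50
Total COGS = $2,954.40 + $1,963.35 + $1,311.30 + $561.50 = $6,790.55
Ending inventory: 56 @ $9.00 = $504.00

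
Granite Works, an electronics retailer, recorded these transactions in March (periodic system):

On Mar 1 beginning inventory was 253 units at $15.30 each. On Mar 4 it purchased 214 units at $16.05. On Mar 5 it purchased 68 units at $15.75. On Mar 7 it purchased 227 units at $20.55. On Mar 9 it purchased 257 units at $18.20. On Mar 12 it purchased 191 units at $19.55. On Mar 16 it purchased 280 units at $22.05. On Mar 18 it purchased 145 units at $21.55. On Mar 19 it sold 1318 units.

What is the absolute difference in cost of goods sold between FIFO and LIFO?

$2,019.25

FIFO COGS: 253 @ $15.30 + 214 @ $16.05 + 68 @ $15.75 + 227 @ $20.55 + 257 @ $18.20 + 191 @ $19.55 + 108 @ $22.05 = $23,834.30
LIFO COGS: 145 @ $21.55 + 280 @ $22.05 + 191 @ $19.55 + 257 @ $18.20 + 227 @ $20.55 + 68 @ $15.75 + 150 @ $16.05 = $25,853.55
Difference = |$23,834.30 − $25,853.55| = $2,019.25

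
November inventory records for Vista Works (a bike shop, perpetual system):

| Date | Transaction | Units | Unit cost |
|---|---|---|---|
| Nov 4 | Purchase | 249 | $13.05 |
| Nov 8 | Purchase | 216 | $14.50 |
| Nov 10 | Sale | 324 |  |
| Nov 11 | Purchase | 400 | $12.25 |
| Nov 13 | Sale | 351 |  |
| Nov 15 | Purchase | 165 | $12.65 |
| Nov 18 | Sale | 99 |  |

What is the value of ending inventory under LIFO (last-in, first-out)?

Nov 10, 324 sold [LIFO — newest first]: 216 @ $14.50 + 108 @ $13.05 = $4,541.40
Nov 13, 351 sold [LIFO — newest first]: 351 @ $12.25 = $4,299.75
Nov 18, 99 sold [LIFO — newest first]: 99 @ $12.65 = $1,252.35
Total COGS = $4,541.40 + $4,299.75 + $1,252.35 = $10,093.50
Ending inventory: 141 @ $13.05 + 49 @ $12.25 + 66 @ $12.65 = $3,275.20

Ending inventory = $3,275.20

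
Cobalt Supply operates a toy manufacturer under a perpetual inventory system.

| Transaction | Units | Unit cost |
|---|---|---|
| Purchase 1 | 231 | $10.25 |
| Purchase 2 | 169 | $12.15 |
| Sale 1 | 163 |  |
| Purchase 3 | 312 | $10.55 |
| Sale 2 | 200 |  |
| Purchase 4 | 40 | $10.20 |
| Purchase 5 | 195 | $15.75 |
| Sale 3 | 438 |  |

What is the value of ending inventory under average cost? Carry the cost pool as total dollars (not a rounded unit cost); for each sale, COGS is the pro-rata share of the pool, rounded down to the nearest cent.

Ending inventory = $1,809.24

After Purchase 1: 231 on hand, pool $2,367.75 (≈ $10.2500 each)
After Purchase 2: 400 on hand, pool $4,421.10 (≈ $11.0528 each)
Sale 1, sell 163: 163/400 × $4,421.10 → $1,801.59
After Purchase 3: 549 on hand, pool $5,911.11 (≈ $10.7670 each)
Sale 2, sell 200: 200/549 × $5,911.11 → $2,153.40
After Purchase 4: 389 on hand, pool $4,165.71 (≈ $10.7088 each)
After Purchase 5: 584 on hand, pool $7,236.96 (≈ $12.3921 each)
Sale 3, sell 438: 438/584 × $7,236.96 → $5,427.72
Total COGS = $1,801.59 + $2,153.40 + $5,427.72 = $9,382.71
Ending inventory (cost pool remaining) = $1,809.24
Check: goods available $11,191.95 = COGS $9,382.71 + ending $1,809.24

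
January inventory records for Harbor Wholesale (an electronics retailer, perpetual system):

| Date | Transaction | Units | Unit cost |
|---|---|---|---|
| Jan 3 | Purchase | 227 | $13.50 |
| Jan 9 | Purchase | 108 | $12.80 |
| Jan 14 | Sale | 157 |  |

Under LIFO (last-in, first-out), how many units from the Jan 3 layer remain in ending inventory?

178

Jan 14, 157 sold [LIFO — newest first]: 108 @ $12.80 + 49 @ $13.50 = $2,043.90
Ending inventory: 178 @ $13.50 = $2,403.00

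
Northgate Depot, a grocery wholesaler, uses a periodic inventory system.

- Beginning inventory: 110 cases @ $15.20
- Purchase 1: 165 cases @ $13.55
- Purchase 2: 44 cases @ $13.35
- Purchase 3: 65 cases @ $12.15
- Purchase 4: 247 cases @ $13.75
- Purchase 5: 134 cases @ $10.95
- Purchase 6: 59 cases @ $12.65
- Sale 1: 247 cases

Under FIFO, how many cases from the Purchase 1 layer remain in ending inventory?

Sale 1 (247) [FIFO — oldest first]: 110 @ $15.20 + 137 @ $13.55 = $3,528.35
Ending inventory: 28 @ $13.55 + 44 @ $13.35 + 65 @ $12.15 + 247 @ $13.75 + 134 @ $10.95 + 59 @ $12.65 = $7,366.45

28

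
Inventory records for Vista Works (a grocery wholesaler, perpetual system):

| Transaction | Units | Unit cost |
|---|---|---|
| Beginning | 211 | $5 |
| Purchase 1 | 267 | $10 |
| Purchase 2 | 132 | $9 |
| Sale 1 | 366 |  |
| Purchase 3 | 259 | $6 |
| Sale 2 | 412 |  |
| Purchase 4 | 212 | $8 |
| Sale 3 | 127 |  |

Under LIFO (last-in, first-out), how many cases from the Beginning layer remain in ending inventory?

Sale 1 (366) [LIFO — newest first]: 132 @ $9 + 234 @ $10 = $3,528
Sale 2 (412) [LIFO — newest first]: 259 @ $6 + 33 @ $10 + 120 @ $5 = $2,484
Sale 3 (127) [LIFO — newest first]: 127 @ $8 = $1,016
Total COGS = $3,528 + $2,484 + $1,016 = $7,028
Ending inventory: 91 @ $5 + 85 @ $8 = $1,135
Check: goods available $8,163 = COGS $7,028 + ending $1,135

91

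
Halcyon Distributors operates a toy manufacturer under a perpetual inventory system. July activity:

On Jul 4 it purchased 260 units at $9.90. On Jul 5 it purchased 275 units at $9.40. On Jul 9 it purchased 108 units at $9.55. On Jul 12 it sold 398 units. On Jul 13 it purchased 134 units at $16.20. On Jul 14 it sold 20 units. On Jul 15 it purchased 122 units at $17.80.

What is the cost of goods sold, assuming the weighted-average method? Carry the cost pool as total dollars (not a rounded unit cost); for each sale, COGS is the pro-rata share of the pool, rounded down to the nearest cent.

After Jul 4: 260 on hand, pool $2,574.00 (≈ $9.9000 each)
After Jul 5: 535 on hand, pool $5,159.00 (≈ $9.6430 each)
After Jul 9: 643 on hand, pool $6,190.40 (≈ $9.6274 each)
Jul 12, sell 398: 398/643 × $6,190.40 → $3,831.69
After Jul 13: 379 on hand, pool $4,529.51 (≈ $11.9512 each)
Jul 14, sell 20: 20/379 × $4,529.51 → $239.02
After Jul 15: 481 on hand, pool $6,462.09 (≈ $13.4347 each)
Total COGS = $3,831.69 + $239.02 = $4,070.71
Ending inventory (cost pool remaining) = $6,462.09
Check: goods available $10,532.80 = COGS $4,070.71 + ending $6,462.09

COGS = $4,070.71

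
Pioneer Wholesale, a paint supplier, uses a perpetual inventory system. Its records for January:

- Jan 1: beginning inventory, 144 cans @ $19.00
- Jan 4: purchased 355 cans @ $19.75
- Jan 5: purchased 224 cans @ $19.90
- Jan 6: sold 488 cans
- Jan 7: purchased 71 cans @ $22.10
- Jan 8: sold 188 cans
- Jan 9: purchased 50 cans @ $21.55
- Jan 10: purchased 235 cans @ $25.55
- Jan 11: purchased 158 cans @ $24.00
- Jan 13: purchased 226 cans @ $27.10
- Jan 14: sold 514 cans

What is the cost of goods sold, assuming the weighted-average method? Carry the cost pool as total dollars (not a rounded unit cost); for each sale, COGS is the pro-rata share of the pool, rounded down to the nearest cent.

After Jan 1: 144 on hand, pool $2,736.00 (≈ $19.0000 each)
After Jan 4: 499 on hand, pool $9,747.25 (≈ $19.5336 each)
After Jan 5: 723 on hand, pool $14,204.85 (≈ $19.6471 each)
Jan 6, sell 488: 488/723 × $14,204.85 → $9,587.78
After Jan 7: 306 on hand, pool $6,186.17 (≈ $20.2162 each)
Jan 8, sell 188: 188/306 × $6,186.17 → $3,800.65
After Jan 9: 168 on hand, pool $3,463.02 (≈ $20.6132 each)
After Jan 10: 403 on hand, pool $9,467.27 (≈ $23.4920 each)
After Jan 11: 561 on hand, pool $13,259.27 (≈ $23.6351 each)
After Jan 13: 787 on hand, pool $19,383.87 (≈ $24.6301 each)
Jan 14, sell 514: 514/787 × $19,383.87 → $12,659.85
Total COGS = $9,587.78 + $3,800.65 + $12,659.85 = $26,048.28
Ending inventory (cost pool remaining) = $6,724.02
Check: goods available $32,772.30 = COGS $26,048.28 + ending $6,724.02

COGS = $26,048.28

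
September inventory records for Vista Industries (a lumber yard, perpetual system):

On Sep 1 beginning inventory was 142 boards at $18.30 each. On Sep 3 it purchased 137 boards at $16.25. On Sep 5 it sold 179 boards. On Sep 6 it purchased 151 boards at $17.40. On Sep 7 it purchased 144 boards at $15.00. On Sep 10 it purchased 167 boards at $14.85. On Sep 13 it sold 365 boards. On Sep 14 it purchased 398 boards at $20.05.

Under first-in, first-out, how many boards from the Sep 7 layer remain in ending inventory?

Sep 5, 179 sold [FIFO — oldest first]: 142 @ $18.30 + 37 @ $16.25 = $3,199.85
Sep 13, 365 sold [FIFO — oldest first]: 100 @ $16.25 + 151 @ $17.40 + 114 @ $15.00 = $5,962.40
Total COGS = $3,199.85 + $5,962.40 = $9,162.25
Ending inventory: 30 @ $15.00 + 167 @ $14.85 + 398 @ $20.05 = $10,909.85

30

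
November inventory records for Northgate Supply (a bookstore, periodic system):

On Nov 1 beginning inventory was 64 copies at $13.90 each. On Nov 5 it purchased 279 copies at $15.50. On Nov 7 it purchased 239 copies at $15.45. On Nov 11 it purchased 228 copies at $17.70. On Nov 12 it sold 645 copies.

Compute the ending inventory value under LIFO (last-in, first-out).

Ending inventory = $2,455.10

Nov 12, 645 sold [LIFO — newest first]: 228 @ $17.70 + 239 @ $15.45 + 178 @ $15.50 = $10,487.15
Ending inventory: 64 @ $13.90 + 101 @ $15.50 = $2,455.10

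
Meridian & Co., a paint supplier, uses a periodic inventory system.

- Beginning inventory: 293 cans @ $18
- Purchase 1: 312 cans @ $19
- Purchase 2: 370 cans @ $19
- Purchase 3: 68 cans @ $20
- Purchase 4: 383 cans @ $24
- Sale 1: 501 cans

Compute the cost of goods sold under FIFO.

Sale 1 (501) [FIFO — oldest first]: 293 @ $18 + 208 @ $19 = $9,226
Ending inventory: 104 @ $19 + 370 @ $19 + 68 @ $20 + 383 @ $24 = $19,558

COGS = $9,226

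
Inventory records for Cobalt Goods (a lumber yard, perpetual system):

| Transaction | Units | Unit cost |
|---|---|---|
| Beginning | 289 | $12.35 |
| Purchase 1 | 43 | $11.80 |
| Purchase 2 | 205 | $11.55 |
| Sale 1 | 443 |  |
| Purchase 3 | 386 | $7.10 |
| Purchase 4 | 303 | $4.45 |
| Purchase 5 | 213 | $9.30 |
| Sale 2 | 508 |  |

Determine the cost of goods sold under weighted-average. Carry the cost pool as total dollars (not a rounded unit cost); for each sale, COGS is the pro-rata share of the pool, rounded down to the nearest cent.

COGS = $8,987.46

After Beginning: 289 on hand, pool $3,569.15 (≈ $12.3500 each)
After Purchase 1: 332 on hand, pool $4,076.55 (≈ $12.2788 each)
After Purchase 2: 537 on hand, pool $6,444.30 (≈ $12.0006 each)
Sale 1, sell 443: 443/537 × $6,444.30 → $5,316.24
After Purchase 3: 480 on hand, pool $3,868.66 (≈ $8.0597 each)
After Purchase 4: 783 on hand, pool $5,217.01 (≈ $6.6628 each)
After Purchase 5: 996 on hand, pool $7,197.91 (≈ $7.2268 each)
Sale 2, sell 508: 508/996 × $7,197.91 → $3,671.22
Total COGS = $5,316.24 + $3,671.22 = $8,987.46
Ending inventory (cost pool remaining) = $3,526.69
Check: goods available $12,514.15 = COGS $8,987.46 + ending $3,526.69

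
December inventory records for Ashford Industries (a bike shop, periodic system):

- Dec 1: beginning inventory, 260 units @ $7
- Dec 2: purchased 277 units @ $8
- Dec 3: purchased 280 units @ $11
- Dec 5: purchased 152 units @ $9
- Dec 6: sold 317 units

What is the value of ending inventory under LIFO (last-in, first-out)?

Dec 6, 317 sold [LIFO — newest first]: 152 @ $9 + 165 @ $11 = $3,183
Ending inventory: 260 @ $7 + 277 @ $8 + 115 @ $11 = $5,301

Ending inventory = $5,301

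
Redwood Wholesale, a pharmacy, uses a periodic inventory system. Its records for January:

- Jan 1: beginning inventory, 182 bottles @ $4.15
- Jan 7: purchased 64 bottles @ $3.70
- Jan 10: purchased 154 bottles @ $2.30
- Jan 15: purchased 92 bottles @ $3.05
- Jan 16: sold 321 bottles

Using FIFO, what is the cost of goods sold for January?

COGS = $1,164.60

Jan 16, 321 sold [FIFO — oldest first]: 182 @ $4.15 + 64 @ $3.70 + 75 @ $2.30 = $1,164.60
Ending inventory: 79 @ $2.30 + 92 @ $3.05 = $462.30
Check: goods available $1,626.90 = COGS $1,164.60 + ending $462.30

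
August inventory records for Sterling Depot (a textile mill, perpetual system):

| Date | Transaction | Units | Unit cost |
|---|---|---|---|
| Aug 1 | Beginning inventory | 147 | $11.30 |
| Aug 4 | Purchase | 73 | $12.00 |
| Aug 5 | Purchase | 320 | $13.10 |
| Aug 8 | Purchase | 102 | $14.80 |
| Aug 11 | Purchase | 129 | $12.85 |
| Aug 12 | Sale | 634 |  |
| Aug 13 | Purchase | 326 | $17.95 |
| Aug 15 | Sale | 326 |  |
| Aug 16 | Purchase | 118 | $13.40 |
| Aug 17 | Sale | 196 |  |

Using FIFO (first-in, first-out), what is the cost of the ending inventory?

Aug 12, 634 sold [FIFO — oldest first]: 147 @ $11.30 + 73 @ $12.00 + 320 @ $13.10 + 94 @ $14.80 = $8,120.30
Aug 15, 326 sold [FIFO — oldest first]: 8 @ $14.80 + 129 @ $12.85 + 189 @ $17.95 = $5,168.60
Aug 17, 196 sold [FIFO — oldest first]: 137 @ $17.95 + 59 @ $13.40 = $3,249.75
Total COGS = $8,120.30 + $5,168.60 + $3,249.75 = $16,538.65
Ending inventory: 59 @ $13.40 = $790.60

Ending inventory = $790.60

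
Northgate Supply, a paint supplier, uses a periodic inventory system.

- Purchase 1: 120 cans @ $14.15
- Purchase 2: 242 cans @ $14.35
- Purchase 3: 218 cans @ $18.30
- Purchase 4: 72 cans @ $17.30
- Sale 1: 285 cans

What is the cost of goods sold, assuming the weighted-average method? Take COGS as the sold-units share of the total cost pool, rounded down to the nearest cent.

Sale 1, sell 285: 285/652 × $10,405.70 → $4,548.50
Ending inventory (cost pool remaining) = $5,857.20

COGS = $4,548.50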